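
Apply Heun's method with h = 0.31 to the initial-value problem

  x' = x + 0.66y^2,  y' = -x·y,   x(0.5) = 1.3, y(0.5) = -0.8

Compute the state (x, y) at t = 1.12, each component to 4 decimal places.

2.5842, -0.2750

Heun on (x,y): k1 = f(t_n, state_n); k2 = f(t_n + h, state_n + h·k1); state_{n+1} = state_n + (h/2)·(k1 + k2).
0.500000: (1.300000, -0.800000)
  k1 = (1.722400, 1.040000)
  predictor → (1.833944, -0.477600)
  k2 = (1.984491, 0.875892)
  → (1.874568, -0.503037)
0.810000: (1.874568, -0.503037)
  k1 = (2.041579, 0.942977)
  predictor → (2.507457, -0.210714)
  k2 = (2.536762, 0.528356)
  → (2.584211, -0.274980)
(x(1.12), y(1.12)) ≈ (2.5842, -0.2750)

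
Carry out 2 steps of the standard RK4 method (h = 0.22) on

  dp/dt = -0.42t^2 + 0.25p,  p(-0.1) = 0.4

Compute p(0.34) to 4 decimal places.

RK4: k1 = f(t_n, p_n); k2 = f(t_n + h/2, p_n + (h/2)·k1); k3 = f(t_n + h/2, p_n + (h/2)·k2); k4 = f(t_n + h, p_n + h·k3); p_{n+1} = p_n + (h/6)·(k1 + 2k2 + 2k3 + k4).
t=-0.100000, p=0.400000:
  k1 = f(-0.100000, 0.400000) = 0.095800
  k2 = f(0.010000, 0.410538) = 0.102593
  k3 = f(0.010000, 0.411285) = 0.102779
  k4 = f(0.120000, 0.422611) = 0.099605
  p ← 0.400000 + (0.22/6)·(k1 + 2k2 + 2k3 + k4) = 0.422225
t=0.120000, p=0.422225:
  k1 = f(0.120000, 0.422225) = 0.099508
  k2 = f(0.230000, 0.433171) = 0.086075
  k3 = f(0.230000, 0.431694) = 0.085705
  k4 = f(0.340000, 0.441081) = 0.061718
  p ← 0.422225 + (0.22/6)·(k1 + 2k2 + 2k3 + k4) = 0.440734
p(0.34) ≈ 0.4407

0.4407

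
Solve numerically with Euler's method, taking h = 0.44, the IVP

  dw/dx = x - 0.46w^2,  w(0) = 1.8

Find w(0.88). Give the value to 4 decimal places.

Euler: w_{n+1} = w_n + h·f(x_n, w_n).
x=0.000000, w=1.800000: f=-1.490400 → w ← 1.800000 + 0.44·(-1.490400) = 1.144224
x=0.440000, w=1.144224: f=-0.162254 → w ← 1.144224 + 0.44·(-0.162254) = 1.072832
w(0.88) ≈ 1.0728

1.0728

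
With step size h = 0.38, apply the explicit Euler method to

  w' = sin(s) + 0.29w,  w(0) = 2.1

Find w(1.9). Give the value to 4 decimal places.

4.8202

Euler: w_{n+1} = w_n + h·f(s_n, w_n).
s=0.000000, w=2.100000: f=0.609000 → w ← 2.100000 + 0.38·0.609000 = 2.331420
s=0.380000, w=2.331420: f=1.047032 → w ← 2.331420 + 0.38·1.047032 = 2.729292
s=0.760000, w=2.729292: f=1.480416 → w ← 2.729292 + 0.38·1.480416 = 3.291850
s=1.140000, w=3.291850: f=1.863270 → w ← 3.291850 + 0.38·1.863270 = 3.999893
s=1.520000, w=3.999893: f=2.158679 → w ← 3.999893 + 0.38·2.158679 = 4.820191
w(1.9) ≈ 4.8202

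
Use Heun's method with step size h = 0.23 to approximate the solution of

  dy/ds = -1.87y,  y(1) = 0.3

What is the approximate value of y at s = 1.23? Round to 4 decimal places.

0.1987

Heun: k1 = f(s_n, y_n); k2 = f(s_n + h, y_n + h·k1); y_{n+1} = y_n + (h/2)·(k1 + k2).
s=1.000000, y=0.300000:
  k1 = f(1.000000, 0.300000) = -0.561000
  k2 = f(1.230000, 0.170970) = -0.319714
  y ← 0.300000 + (0.23/2)·(-0.561000 + (-0.319714)) = 0.198718
y(1.23) ≈ 0.1987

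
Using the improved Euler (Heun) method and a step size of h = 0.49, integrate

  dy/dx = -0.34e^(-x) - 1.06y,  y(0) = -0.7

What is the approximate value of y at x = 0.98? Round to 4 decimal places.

-0.3770

Heun: k1 = f(x_n, y_n); k2 = f(x_n + h, y_n + h·k1); y_{n+1} = y_n + (h/2)·(k1 + k2).
x=0.000000, y=-0.700000:
  k1 = f(0.000000, -0.700000) = 0.402000
  k2 = f(0.490000, -0.503020) = 0.324908
  y ← -0.700000 + (0.49/2)·(0.402000 + 0.324908) = -0.521907
x=0.490000, y=-0.521907:
  k1 = f(0.490000, -0.521907) = 0.344929
  k2 = f(0.980000, -0.352892) = 0.246460
  y ← -0.521907 + (0.49/2)·(0.344929 + 0.246460) = -0.377017
y(0.98) ≈ -0.3770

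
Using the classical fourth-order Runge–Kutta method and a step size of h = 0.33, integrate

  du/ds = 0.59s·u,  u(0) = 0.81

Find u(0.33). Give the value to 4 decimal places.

RK4: k1 = f(s_n, u_n); k2 = f(s_n + h/2, u_n + (h/2)·k1); k3 = f(s_n + h/2, u_n + (h/2)·k2); k4 = f(s_n + h, u_n + h·k3); u_{n+1} = u_n + (h/6)·(k1 + 2k2 + 2k3 + k4).
s=0.000000, u=0.810000:
  k1 = f(0.000000, 0.810000) = 0.000000
  k2 = f(0.165000, 0.810000) = 0.078854
  k3 = f(0.165000, 0.823011) = 0.080120
  k4 = f(0.330000, 0.836440) = 0.162855
  u ← 0.810000 + (0.33/6)·(k1 + 2k2 + 2k3 + k4) = 0.836444
u(0.33) ≈ 0.8364

0.8364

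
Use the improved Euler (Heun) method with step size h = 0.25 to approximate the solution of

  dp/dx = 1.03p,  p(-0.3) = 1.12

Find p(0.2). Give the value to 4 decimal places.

Heun: k1 = f(x_n, p_n); k2 = f(x_n + h, p_n + h·k1); p_{n+1} = p_n + (h/2)·(k1 + k2).
x=-0.300000, p=1.120000:
  k1 = f(-0.300000, 1.120000) = 1.153600
  k2 = f(-0.050000, 1.408400) = 1.450652
  p ← 1.120000 + (0.25/2)·(1.153600 + 1.450652) = 1.445532
x=-0.050000, p=1.445532:
  k1 = f(-0.050000, 1.445532) = 1.488897
  k2 = f(0.200000, 1.817756) = 1.872289
  p ← 1.445532 + (0.25/2)·(1.488897 + 1.872289) = 1.865680
p(0.2) ≈ 1.8657

1.8657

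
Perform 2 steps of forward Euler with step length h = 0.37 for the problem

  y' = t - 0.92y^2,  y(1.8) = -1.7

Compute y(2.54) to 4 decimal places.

Euler: y_{n+1} = y_n + h·f(t_n, y_n).
t=1.800000, y=-1.700000: f=-0.858800 → y ← -1.700000 + 0.37·(-0.858800) = -2.017756
t=2.170000, y=-2.017756: f=-1.575632 → y ← -2.017756 + 0.37·(-1.575632) = -2.600740
y(2.54) ≈ -2.6007

-2.6007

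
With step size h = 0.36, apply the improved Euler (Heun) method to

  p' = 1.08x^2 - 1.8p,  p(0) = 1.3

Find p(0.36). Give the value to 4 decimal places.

Heun: k1 = f(x_n, p_n); k2 = f(x_n + h, p_n + h·k1); p_{n+1} = p_n + (h/2)·(k1 + k2).
x=0.000000, p=1.300000:
  k1 = f(0.000000, 1.300000) = -2.340000
  k2 = f(0.360000, 0.457600) = -0.683712
  p ← 1.300000 + (0.36/2)·(-2.340000 + (-0.683712)) = 0.755732
p(0.36) ≈ 0.7557

0.7557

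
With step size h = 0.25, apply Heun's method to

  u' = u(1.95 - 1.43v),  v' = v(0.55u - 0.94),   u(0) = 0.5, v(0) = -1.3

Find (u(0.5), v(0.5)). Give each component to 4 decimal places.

Heun on (u,v): k1 = f(s_n, state_n); k2 = f(s_n + h, state_n + h·k1); state_{n+1} = state_n + (h/2)·(k1 + k2).
0.000000: (0.500000, -1.300000)
  k1 = (1.904500, 0.864500)
  predictor → (0.976125, -1.083875)
  k2 = (3.416380, 0.436944)
  → (1.165110, -1.137320)
0.250000: (1.165110, -1.137320)
  k1 = (4.166861, 0.340274)
  predictor → (2.206825, -1.052251)
  k2 = (7.623961, -0.288058)
  → (2.638963, -1.130792)
(u(0.5), v(0.5)) ≈ (2.6390, -1.1308)

2.6390, -1.1308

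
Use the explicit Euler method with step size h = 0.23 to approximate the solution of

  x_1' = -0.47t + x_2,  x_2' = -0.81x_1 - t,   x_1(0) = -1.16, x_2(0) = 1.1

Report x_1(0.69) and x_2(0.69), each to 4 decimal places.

-0.3495, 1.4436

Euler on (x_1,x_2): x_1_{n+1} = x_1_n + h·x_1', x_2_{n+1} = x_2_n + h·x_2'.
0.000000: (-1.160000, 1.100000); f=(1.100000, 0.939600) → (-0.907000, 1.316108)
0.230000: (-0.907000, 1.316108); f=(1.208008, 0.504670) → (-0.629158, 1.432182)
0.460000: (-0.629158, 1.432182); f=(1.215982, 0.049618) → (-0.349482, 1.443594)
(x_1(0.69), x_2(0.69)) ≈ (-0.3495, 1.4436)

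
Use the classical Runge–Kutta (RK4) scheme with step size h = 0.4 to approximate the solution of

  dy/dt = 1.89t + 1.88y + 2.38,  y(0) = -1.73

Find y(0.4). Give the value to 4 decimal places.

-2.0530

RK4: k1 = f(t_n, y_n); k2 = f(t_n + h/2, y_n + (h/2)·k1); k3 = f(t_n + h/2, y_n + (h/2)·k2); k4 = f(t_n + h, y_n + h·k3); y_{n+1} = y_n + (h/6)·(k1 + 2k2 + 2k3 + k4).
t=0.000000, y=-1.730000:
  k1 = f(0.000000, -1.730000) = -0.872400
  k2 = f(0.200000, -1.904480) = -0.822422
  k3 = f(0.200000, -1.894484) = -0.803631
  k4 = f(0.400000, -2.051452) = -0.720730
  y ← -1.730000 + (0.4/6)·(k1 + 2k2 + 2k3 + k4) = -2.053016
y(0.4) ≈ -2.0530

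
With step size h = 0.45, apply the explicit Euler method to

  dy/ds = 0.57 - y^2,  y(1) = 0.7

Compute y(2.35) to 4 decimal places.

Euler: y_{n+1} = y_n + h·f(s_n, y_n).
s=1.000000, y=0.700000: f=0.080000 → y ← 0.700000 + 0.45·0.080000 = 0.736000
s=1.450000, y=0.736000: f=0.028304 → y ← 0.736000 + 0.45·0.028304 = 0.748737
s=1.900000, y=0.748737: f=0.009393 → y ← 0.748737 + 0.45·0.009393 = 0.752964
y(2.35) ≈ 0.7530

0.7530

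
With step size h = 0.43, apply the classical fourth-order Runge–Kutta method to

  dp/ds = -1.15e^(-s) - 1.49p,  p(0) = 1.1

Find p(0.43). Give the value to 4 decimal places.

RK4: k1 = f(s_n, p_n); k2 = f(s_n + h/2, p_n + (h/2)·k1); k3 = f(s_n + h/2, p_n + (h/2)·k2); k4 = f(s_n + h, p_n + h·k3); p_{n+1} = p_n + (h/6)·(k1 + 2k2 + 2k3 + k4).
s=0.000000, p=1.100000:
  k1 = f(0.000000, 1.100000) = -2.789000
  k2 = f(0.215000, 0.500365) = -1.673067
  k3 = f(0.215000, 0.740291) = -2.030556
  k4 = f(0.430000, 0.226861) = -1.086108
  p ← 1.100000 + (0.43/6)·(k1 + 2k2 + 2k3 + k4) = 0.291431
p(0.43) ≈ 0.2914

0.2914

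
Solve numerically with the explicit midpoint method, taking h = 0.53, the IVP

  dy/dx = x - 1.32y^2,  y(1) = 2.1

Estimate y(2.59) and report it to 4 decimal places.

Midpoint: k1 = f(x_n, y_n); k2 = f(x_n + h/2, y_n + (h/2)·k1); y_{n+1} = y_n + h·k2.
x=1.000000, y=2.100000:
  k1 = f(1.000000, 2.100000) = -4.821200
  k2 = f(1.265000, 0.822382) = 0.372268
  y ← 2.100000 + 0.53·0.372268 = 2.297302
x=1.530000, y=2.297302:
  k1 = f(1.530000, 2.297302) = -5.436427
  k2 = f(1.795000, 0.856649) = 0.826322
  y ← 2.297302 + 0.53·0.826322 = 2.735253
x=2.060000, y=2.735253:
  k1 = f(2.060000, 2.735253) = -7.815721
  k2 = f(2.325000, 0.664087) = 1.742866
  y ← 2.735253 + 0.53·1.742866 = 3.658971
y(2.59) ≈ 3.6590

3.6590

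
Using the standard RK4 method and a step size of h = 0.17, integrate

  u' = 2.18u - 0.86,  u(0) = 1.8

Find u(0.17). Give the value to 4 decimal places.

2.4304

RK4: k1 = f(s_n, u_n); k2 = f(s_n + h/2, u_n + (h/2)·k1); k3 = f(s_n + h/2, u_n + (h/2)·k2); k4 = f(s_n + h, u_n + h·k3); u_{n+1} = u_n + (h/6)·(k1 + 2k2 + 2k3 + k4).
s=0.000000, u=1.800000:
  k1 = f(0.000000, 1.800000) = 3.064000
  k2 = f(0.085000, 2.060440) = 3.631759
  k3 = f(0.085000, 2.108700) = 3.736965
  k4 = f(0.170000, 2.435284) = 4.448919
  u ← 1.800000 + (0.17/6)·(k1 + 2k2 + 2k3 + k4) = 2.430427
u(0.17) ≈ 2.4304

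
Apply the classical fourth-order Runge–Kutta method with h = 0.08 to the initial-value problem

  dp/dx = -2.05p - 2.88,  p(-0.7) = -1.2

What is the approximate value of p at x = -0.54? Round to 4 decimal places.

-1.2573

RK4: k1 = f(x_n, p_n); k2 = f(x_n + h/2, p_n + (h/2)·k1); k3 = f(x_n + h/2, p_n + (h/2)·k2); k4 = f(x_n + h, p_n + h·k3); p_{n+1} = p_n + (h/6)·(k1 + 2k2 + 2k3 + k4).
x=-0.700000, p=-1.200000:
  k1 = f(-0.700000, -1.200000) = -0.420000
  k2 = f(-0.660000, -1.216800) = -0.385560
  k3 = f(-0.660000, -1.215422) = -0.388384
  k4 = f(-0.620000, -1.231071) = -0.356305
  p ← -1.200000 + (0.08/6)·(k1 + 2k2 + 2k3 + k4) = -1.230989
x=-0.620000, p=-1.230989:
  k1 = f(-0.620000, -1.230989) = -0.356472
  k2 = f(-0.580000, -1.245248) = -0.327241
  k3 = f(-0.580000, -1.244079) = -0.329638
  k4 = f(-0.540000, -1.257360) = -0.302411
  p ← -1.230989 + (0.08/6)·(k1 + 2k2 + 2k3 + k4) = -1.257291
p(-0.54) ≈ -1.2573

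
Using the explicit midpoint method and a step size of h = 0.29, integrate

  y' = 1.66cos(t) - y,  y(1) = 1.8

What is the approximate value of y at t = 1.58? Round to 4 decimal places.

Midpoint: k1 = f(t_n, y_n); k2 = f(t_n + h/2, y_n + (h/2)·k1); y_{n+1} = y_n + h·k2.
t=1.000000, y=1.800000:
  k1 = f(1.000000, 1.800000) = -0.903098
  k2 = f(1.145000, 1.669051) = -0.983394
  y ← 1.800000 + 0.29·(-0.983394) = 1.514816
t=1.290000, y=1.514816:
  k1 = f(1.290000, 1.514816) = -1.054795
  k2 = f(1.435000, 1.361870) = -1.137141
  y ← 1.514816 + 0.29·(-1.137141) = 1.185045
y(1.58) ≈ 1.1850

1.1850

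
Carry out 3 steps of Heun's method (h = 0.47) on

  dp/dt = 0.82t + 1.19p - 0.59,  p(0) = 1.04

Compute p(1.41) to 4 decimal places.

Heun: k1 = f(t_n, p_n); k2 = f(t_n + h, p_n + h·k1); p_{n+1} = p_n + (h/2)·(k1 + k2).
t=0.000000, p=1.040000:
  k1 = f(0.000000, 1.040000) = 0.647600
  k2 = f(0.470000, 1.344372) = 1.395203
  p ← 1.040000 + (0.47/2)·(0.647600 + 1.395203) = 1.520059
t=0.470000, p=1.520059:
  k1 = f(0.470000, 1.520059) = 1.604270
  k2 = f(0.940000, 2.274065) = 2.886938
  p ← 1.520059 + (0.47/2)·(1.604270 + 2.886938) = 2.575492
t=0.940000, p=2.575492:
  k1 = f(0.940000, 2.575492) = 3.245636
  k2 = f(1.410000, 4.100941) = 5.446320
  p ← 2.575492 + (0.47/2)·(3.245636 + 5.446320) = 4.618102
p(1.41) ≈ 4.6181

4.6181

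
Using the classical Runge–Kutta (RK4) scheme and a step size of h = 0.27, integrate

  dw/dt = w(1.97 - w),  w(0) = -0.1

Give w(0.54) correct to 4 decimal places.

RK4: k1 = f(t_n, w_n); k2 = f(t_n + h/2, w_n + (h/2)·k1); k3 = f(t_n + h/2, w_n + (h/2)·k2); k4 = f(t_n + h, w_n + h·k3); w_{n+1} = w_n + (h/6)·(k1 + 2k2 + 2k3 + k4).
t=0.000000, w=-0.100000:
  k1 = f(0.000000, -0.100000) = -0.207000
  k2 = f(0.135000, -0.127945) = -0.268422
  k3 = f(0.135000, -0.136237) = -0.286947
  k4 = f(0.270000, -0.177476) = -0.381125
  w ← -0.100000 + (0.27/6)·(k1 + 2k2 + 2k3 + k4) = -0.176449
t=0.270000, w=-0.176449:
  k1 = f(0.270000, -0.176449) = -0.378738
  k2 = f(0.405000, -0.227578) = -0.500122
  k3 = f(0.405000, -0.243965) = -0.540131
  k4 = f(0.540000, -0.322284) = -0.738767
  w ← -0.176449 + (0.27/6)·(k1 + 2k2 + 2k3 + k4) = -0.320359
w(0.54) ≈ -0.3204

-0.3204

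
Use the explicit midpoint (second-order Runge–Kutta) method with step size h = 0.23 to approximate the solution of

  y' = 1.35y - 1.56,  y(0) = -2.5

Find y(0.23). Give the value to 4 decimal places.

-3.8113

Midpoint: k1 = f(t_n, y_n); k2 = f(t_n + h/2, y_n + (h/2)·k1); y_{n+1} = y_n + h·k2.
t=0.000000, y=-2.500000:
  k1 = f(0.000000, -2.500000) = -4.935000
  k2 = f(0.115000, -3.067525) = -5.701159
  y ← -2.500000 + 0.23·(-5.701159) = -3.811267
y(0.23) ≈ -3.8113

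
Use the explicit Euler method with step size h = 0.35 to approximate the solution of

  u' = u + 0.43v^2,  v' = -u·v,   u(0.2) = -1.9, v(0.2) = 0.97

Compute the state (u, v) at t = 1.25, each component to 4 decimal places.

-2.5458, 5.9927

Euler on (u,v): u_{n+1} = u_n + h·u', v_{n+1} = v_n + h·v'.
0.200000: (-1.900000, 0.970000); f=(-1.495413, 1.843000) → (-2.423395, 1.615050)
0.550000: (-2.423395, 1.615050); f=(-1.301788, 3.913903) → (-2.879020, 2.984916)
0.900000: (-2.879020, 2.984916); f=(0.952161, 8.593635) → (-2.545764, 5.992688)
(u(1.25), v(1.25)) ≈ (-2.5458, 5.9927)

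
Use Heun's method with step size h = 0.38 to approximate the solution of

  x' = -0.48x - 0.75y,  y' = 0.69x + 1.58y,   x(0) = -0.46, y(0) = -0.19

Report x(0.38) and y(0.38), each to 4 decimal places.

Heun on (x,y): k1 = f(t_n, state_n); k2 = f(t_n + h, state_n + h·k1); state_{n+1} = state_n + (h/2)·(k1 + k2).
0.000000: (-0.460000, -0.190000)
  k1 = (0.363300, -0.617600)
  predictor → (-0.321946, -0.424688)
  k2 = (0.473050, -0.893150)
  → (-0.301093, -0.477042)
(x(0.38), y(0.38)) ≈ (-0.3011, -0.4770)

-0.3011, -0.4770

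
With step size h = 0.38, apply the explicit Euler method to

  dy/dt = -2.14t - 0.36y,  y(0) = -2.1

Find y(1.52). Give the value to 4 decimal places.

Euler: y_{n+1} = y_n + h·f(t_n, y_n).
t=0.000000, y=-2.100000: f=0.756000 → y ← -2.100000 + 0.38·0.756000 = -1.812720
t=0.380000, y=-1.812720: f=-0.160621 → y ← -1.812720 + 0.38·(-0.160621) = -1.873756
t=0.760000, y=-1.873756: f=-0.951848 → y ← -1.873756 + 0.38·(-0.951848) = -2.235458
t=1.140000, y=-2.235458: f=-1.634835 → y ← -2.235458 + 0.38·(-1.634835) = -2.856695
y(1.52) ≈ -2.8567

-2.8567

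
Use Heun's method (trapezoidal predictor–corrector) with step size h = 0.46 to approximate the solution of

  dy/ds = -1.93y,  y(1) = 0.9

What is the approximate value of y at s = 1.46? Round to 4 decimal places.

Heun: k1 = f(s_n, y_n); k2 = f(s_n + h, y_n + h·k1); y_{n+1} = y_n + (h/2)·(k1 + k2).
s=1.000000, y=0.900000:
  k1 = f(1.000000, 0.900000) = -1.737000
  k2 = f(1.460000, 0.100980) = -0.194891
  y ← 0.900000 + (0.46/2)·(-1.737000 + (-0.194891)) = 0.455665
y(1.46) ≈ 0.4557

0.4557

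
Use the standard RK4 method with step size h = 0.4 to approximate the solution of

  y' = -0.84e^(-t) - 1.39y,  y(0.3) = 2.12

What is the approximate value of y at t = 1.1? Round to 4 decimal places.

0.5064

RK4: k1 = f(t_n, y_n); k2 = f(t_n + h/2, y_n + (h/2)·k1); k3 = f(t_n + h/2, y_n + (h/2)·k2); k4 = f(t_n + h, y_n + h·k3); y_{n+1} = y_n + (h/6)·(k1 + 2k2 + 2k3 + k4).
t=0.300000, y=2.120000:
  k1 = f(0.300000, 2.120000) = -3.569087
  k2 = f(0.500000, 1.406183) = -2.464079
  k3 = f(0.500000, 1.627184) = -2.771272
  k4 = f(0.700000, 1.011491) = -1.823105
  y ← 2.120000 + (0.4/6)·(k1 + 2k2 + 2k3 + k4) = 1.062474
t=0.700000, y=1.062474:
  k1 = f(0.700000, 1.062474) = -1.893970
  k2 = f(0.900000, 0.683680) = -1.291833
  k3 = f(0.900000, 0.804107) = -1.459227
  k4 = f(1.100000, 0.478783) = -0.945120
  y ← 1.062474 + (0.4/6)·(k1 + 2k2 + 2k3 + k4) = 0.506393
y(1.1) ≈ 0.5064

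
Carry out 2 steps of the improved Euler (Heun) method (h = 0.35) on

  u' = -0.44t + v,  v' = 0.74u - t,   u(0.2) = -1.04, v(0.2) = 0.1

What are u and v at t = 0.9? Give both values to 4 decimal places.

Heun on (u,v): k1 = f(t_n, state_n); k2 = f(t_n + h, state_n + h·k1); state_{n+1} = state_n + (h/2)·(k1 + k2).
0.200000: (-1.040000, 0.100000)
  k1 = (0.012000, -0.969600)
  predictor → (-1.035800, -0.239360)
  k2 = (-0.481360, -1.316492)
  → (-1.122138, -0.300066)
0.550000: (-1.122138, -0.300066)
  k1 = (-0.542066, -1.380382)
  predictor → (-1.311861, -0.783200)
  k2 = (-1.179200, -1.870777)
  → (-1.423360, -0.869019)
(u(0.9), v(0.9)) ≈ (-1.4234, -0.8690)

-1.4234, -0.8690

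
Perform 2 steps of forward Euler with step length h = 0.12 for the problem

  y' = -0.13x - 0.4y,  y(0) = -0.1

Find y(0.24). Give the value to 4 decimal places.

-0.0925

Euler: y_{n+1} = y_n + h·f(x_n, y_n).
x=0.000000, y=-0.100000: f=0.040000 → y ← -0.100000 + 0.12·0.040000 = -0.095200
x=0.120000, y=-0.095200: f=0.022480 → y ← -0.095200 + 0.12·0.022480 = -0.092502
y(0.24) ≈ -0.0925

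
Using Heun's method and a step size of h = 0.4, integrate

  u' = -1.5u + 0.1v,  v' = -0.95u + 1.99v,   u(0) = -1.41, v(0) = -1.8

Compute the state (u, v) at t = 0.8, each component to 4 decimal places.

Heun on (u,v): k1 = f(t_n, state_n); k2 = f(t_n + h, state_n + h·k1); state_{n+1} = state_n + (h/2)·(k1 + k2).
0.000000: (-1.410000, -1.800000)
  k1 = (1.935000, -2.242500)
  predictor → (-0.636000, -2.697000)
  k2 = (0.684300, -4.762830)
  → (-0.886140, -3.201066)
0.400000: (-0.886140, -3.201066)
  k1 = (1.009103, -5.528288)
  predictor → (-0.482499, -5.412381)
  k2 = (0.182510, -10.312265)
  → (-0.647817, -6.369177)
(u(0.8), v(0.8)) ≈ (-0.6478, -6.3692)

-0.6478, -6.3692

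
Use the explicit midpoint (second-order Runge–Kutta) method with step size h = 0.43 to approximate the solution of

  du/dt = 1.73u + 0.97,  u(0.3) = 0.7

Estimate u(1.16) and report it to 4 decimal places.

4.5865

Midpoint: k1 = f(t_n, u_n); k2 = f(t_n + h/2, u_n + (h/2)·k1); u_{n+1} = u_n + h·k2.
t=0.300000, u=0.700000:
  k1 = f(0.300000, 0.700000) = 2.181000
  k2 = f(0.515000, 1.168915) = 2.992223
  u ← 0.700000 + 0.43·2.992223 = 1.986656
t=0.730000, u=1.986656:
  k1 = f(0.730000, 1.986656) = 4.406915
  k2 = f(0.945000, 2.934143) = 6.046067
  u ← 1.986656 + 0.43·6.046067 = 4.586464
u(1.16) ≈ 4.5865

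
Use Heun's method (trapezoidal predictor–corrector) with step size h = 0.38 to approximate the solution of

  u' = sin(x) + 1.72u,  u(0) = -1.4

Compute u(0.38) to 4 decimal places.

Heun: k1 = f(x_n, u_n); k2 = f(x_n + h, u_n + h·k1); u_{n+1} = u_n + (h/2)·(k1 + k2).
x=0.000000, u=-1.400000:
  k1 = f(0.000000, -1.400000) = -2.408000
  k2 = f(0.380000, -2.315040) = -3.610948
  u ← -1.400000 + (0.38/2)·(-2.408000 + (-3.610948)) = -2.543600
u(0.38) ≈ -2.5436

-2.5436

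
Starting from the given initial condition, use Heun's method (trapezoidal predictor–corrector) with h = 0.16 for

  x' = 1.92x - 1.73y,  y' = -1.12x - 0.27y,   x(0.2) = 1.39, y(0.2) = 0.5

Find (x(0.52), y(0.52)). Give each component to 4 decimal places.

2.3623, -0.1515

Heun on (x,y): k1 = f(s_n, state_n); k2 = f(s_n + h, state_n + h·k1); state_{n+1} = state_n + (h/2)·(k1 + k2).
0.200000: (1.390000, 0.500000)
  k1 = (1.803800, -1.691800)
  predictor → (1.678608, 0.229312)
  k2 = (2.826218, -1.941955)
  → (1.760401, 0.209300)
0.360000: (1.760401, 0.209300)
  k1 = (3.017882, -2.028160)
  predictor → (2.243263, -0.115206)
  k2 = (4.506371, -2.481348)
  → (2.362342, -0.151461)
(x(0.52), y(0.52)) ≈ (2.3623, -0.1515)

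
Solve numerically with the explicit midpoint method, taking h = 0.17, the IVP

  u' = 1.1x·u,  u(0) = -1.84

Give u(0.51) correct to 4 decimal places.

-2.1205

Midpoint: k1 = f(x_n, u_n); k2 = f(x_n + h/2, u_n + (h/2)·k1); u_{n+1} = u_n + h·k2.
x=0.000000, u=-1.840000:
  k1 = f(0.000000, -1.840000) = 0.000000
  k2 = f(0.085000, -1.840000) = -0.172040
  u ← -1.840000 + 0.17·(-0.172040) = -1.869247
x=0.170000, u=-1.869247:
  k1 = f(0.170000, -1.869247) = -0.349549
  k2 = f(0.255000, -1.898958) = -0.532658
  u ← -1.869247 + 0.17·(-0.532658) = -1.959799
x=0.340000, u=-1.959799:
  k1 = f(0.340000, -1.959799) = -0.732965
  k2 = f(0.425000, -2.022101) = -0.945332
  u ← -1.959799 + 0.17·(-0.945332) = -2.120505
u(0.51) ≈ -2.1205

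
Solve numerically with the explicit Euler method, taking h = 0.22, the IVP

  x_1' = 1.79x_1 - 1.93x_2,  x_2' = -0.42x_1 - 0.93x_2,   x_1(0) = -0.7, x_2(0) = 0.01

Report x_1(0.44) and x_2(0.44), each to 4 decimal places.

-1.3966, 0.1483

Euler on (x_1,x_2): x_1_{n+1} = x_1_n + h·x_1', x_2_{n+1} = x_2_n + h·x_2'.
0.000000: (-0.700000, 0.010000); f=(-1.272300, 0.284700) → (-0.979906, 0.072634)
0.220000: (-0.979906, 0.072634); f=(-1.894215, 0.344011) → (-1.396633, 0.148316)
(x_1(0.44), x_2(0.44)) ≈ (-1.3966, 0.1483)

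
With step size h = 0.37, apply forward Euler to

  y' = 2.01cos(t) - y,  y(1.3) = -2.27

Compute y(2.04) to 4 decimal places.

Euler: y_{n+1} = y_n + h·f(t_n, y_n).
t=1.300000, y=-2.270000: f=2.807673 → y ← -2.270000 + 0.37·2.807673 = -1.231161
t=1.670000, y=-1.231161: f=1.032089 → y ← -1.231161 + 0.37·1.032089 = -0.849288
y(2.04) ≈ -0.8493

-0.8493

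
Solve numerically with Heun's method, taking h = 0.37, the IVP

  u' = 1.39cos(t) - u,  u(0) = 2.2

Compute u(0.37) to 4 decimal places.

1.9383

Heun: k1 = f(t_n, u_n); k2 = f(t_n + h, u_n + h·k1); u_{n+1} = u_n + (h/2)·(k1 + k2).
t=0.000000, u=2.200000:
  k1 = f(0.000000, 2.200000) = -0.810000
  k2 = f(0.370000, 1.900300) = -0.604365
  u ← 2.200000 + (0.37/2)·(-0.810000 + (-0.604365)) = 1.938342
u(0.37) ≈ 1.9383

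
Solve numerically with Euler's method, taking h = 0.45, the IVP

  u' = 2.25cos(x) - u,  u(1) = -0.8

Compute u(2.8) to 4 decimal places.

-0.8368

Euler: u_{n+1} = u_n + h·f(x_n, u_n).
x=1.000000, u=-0.800000: f=2.015680 → u ← -0.800000 + 0.45·2.015680 = 0.107056
x=1.450000, u=0.107056: f=0.164075 → u ← 0.107056 + 0.45·0.164075 = 0.180890
x=1.900000, u=0.180890: f=-0.908291 → u ← 0.180890 + 0.45·(-0.908291) = -0.227841
x=2.350000, u=-0.227841: f=-1.353263 → u ← -0.227841 + 0.45·(-1.353263) = -0.836810
u(2.8) ≈ -0.8368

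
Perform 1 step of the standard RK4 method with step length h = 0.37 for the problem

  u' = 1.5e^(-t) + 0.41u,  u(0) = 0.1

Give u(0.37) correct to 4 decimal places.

0.6197

RK4: k1 = f(t_n, u_n); k2 = f(t_n + h/2, u_n + (h/2)·k1); k3 = f(t_n + h/2, u_n + (h/2)·k2); k4 = f(t_n + h, u_n + h·k3); u_{n+1} = u_n + (h/6)·(k1 + 2k2 + 2k3 + k4).
t=0.000000, u=0.100000:
  k1 = f(0.000000, 0.100000) = 1.541000
  k2 = f(0.185000, 0.385085) = 1.404541
  k3 = f(0.185000, 0.359840) = 1.394191
  k4 = f(0.370000, 0.615851) = 1.288600
  u ← 0.100000 + (0.37/6)·(k1 + 2k2 + 2k3 + k4) = 0.619669
u(0.37) ≈ 0.6197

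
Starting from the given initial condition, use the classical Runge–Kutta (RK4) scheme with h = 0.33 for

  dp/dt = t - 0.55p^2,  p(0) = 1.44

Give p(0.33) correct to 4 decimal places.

RK4: k1 = f(t_n, p_n); k2 = f(t_n + h/2, p_n + (h/2)·k1); k3 = f(t_n + h/2, p_n + (h/2)·k2); k4 = f(t_n + h, p_n + h·k3); p_{n+1} = p_n + (h/6)·(k1 + 2k2 + 2k3 + k4).
t=0.000000, p=1.440000:
  k1 = f(0.000000, 1.440000) = -1.140480
  k2 = f(0.165000, 1.251821) = -0.696880
  k3 = f(0.165000, 1.325015) = -0.800615
  k4 = f(0.330000, 1.175797) = -0.430374
  p ← 1.440000 + (0.33/6)·(k1 + 2k2 + 2k3 + k4) = 1.188878
p(0.33) ≈ 1.1889

1.1889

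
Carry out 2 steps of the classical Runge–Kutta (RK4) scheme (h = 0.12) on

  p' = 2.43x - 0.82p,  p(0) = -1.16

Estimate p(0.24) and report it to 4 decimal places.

RK4: k1 = f(x_n, p_n); k2 = f(x_n + h/2, p_n + (h/2)·k1); k3 = f(x_n + h/2, p_n + (h/2)·k2); k4 = f(x_n + h, p_n + h·k3); p_{n+1} = p_n + (h/6)·(k1 + 2k2 + 2k3 + k4).
x=0.000000, p=-1.160000:
  k1 = f(0.000000, -1.160000) = 0.951200
  k2 = f(0.060000, -1.102928) = 1.050201
  k3 = f(0.060000, -1.096988) = 1.045330
  k4 = f(0.120000, -1.034560) = 1.139940
  p ← -1.160000 + (0.12/6)·(k1 + 2k2 + 2k3 + k4) = -1.034356
x=0.120000, p=-1.034356:
  k1 = f(0.120000, -1.034356) = 1.139772
  k2 = f(0.180000, -0.965970) = 1.229495
  k3 = f(0.180000, -0.960586) = 1.225081
  k4 = f(0.240000, -0.887346) = 1.310824
  p ← -1.034356 + (0.12/6)·(k1 + 2k2 + 2k3 + k4) = -0.887161
p(0.24) ≈ -0.8872

-0.8872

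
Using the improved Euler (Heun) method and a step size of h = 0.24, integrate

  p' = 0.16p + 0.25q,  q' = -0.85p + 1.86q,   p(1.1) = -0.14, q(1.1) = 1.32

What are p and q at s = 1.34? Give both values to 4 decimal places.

-0.0462, 2.0682

Heun on (p,q): k1 = f(s_n, state_n); k2 = f(s_n + h, state_n + h·k1); state_{n+1} = state_n + (h/2)·(k1 + k2).
1.100000: (-0.140000, 1.320000)
  k1 = (0.307600, 2.574200)
  predictor → (-0.066176, 1.937808)
  k2 = (0.473864, 3.660572)
  → (-0.046224, 2.068173)
(p(1.34), q(1.34)) ≈ (-0.0462, 2.0682)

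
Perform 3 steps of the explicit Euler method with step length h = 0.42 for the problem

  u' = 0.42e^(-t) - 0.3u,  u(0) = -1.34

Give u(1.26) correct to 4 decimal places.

Euler: u_{n+1} = u_n + h·f(t_n, u_n).
t=0.000000, u=-1.340000: f=0.822000 → u ← -1.340000 + 0.42·0.822000 = -0.994760
t=0.420000, u=-0.994760: f=0.574388 → u ← -0.994760 + 0.42·0.574388 = -0.753517
t=0.840000, u=-0.753517: f=0.407374 → u ← -0.753517 + 0.42·0.407374 = -0.582420
u(1.26) ≈ -0.5824

-0.5824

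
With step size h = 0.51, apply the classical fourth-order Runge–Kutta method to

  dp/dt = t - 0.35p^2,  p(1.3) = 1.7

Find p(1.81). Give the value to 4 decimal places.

RK4: k1 = f(t_n, p_n); k2 = f(t_n + h/2, p_n + (h/2)·k1); k3 = f(t_n + h/2, p_n + (h/2)·k2); k4 = f(t_n + h, p_n + h·k3); p_{n+1} = p_n + (h/6)·(k1 + 2k2 + 2k3 + k4).
t=1.300000, p=1.700000:
  k1 = f(1.300000, 1.700000) = 0.288500
  k2 = f(1.555000, 1.773567) = 0.454060
  k3 = f(1.555000, 1.815785) = 0.401023
  k4 = f(1.810000, 1.904522) = 0.540479
  p ← 1.700000 + (0.51/6)·(k1 + 2k2 + 2k3 + k4) = 1.915827
p(1.81) ≈ 1.9158

1.9158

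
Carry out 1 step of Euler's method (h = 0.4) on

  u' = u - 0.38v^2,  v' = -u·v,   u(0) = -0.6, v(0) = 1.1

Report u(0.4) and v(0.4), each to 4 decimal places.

Euler on (u,v): u_{n+1} = u_n + h·u', v_{n+1} = v_n + h·v'.
0.000000: (-0.600000, 1.100000); f=(-1.059800, 0.660000) → (-1.023920, 1.364000)
(u(0.4), v(0.4)) ≈ (-1.0239, 1.3640)

-1.0239, 1.3640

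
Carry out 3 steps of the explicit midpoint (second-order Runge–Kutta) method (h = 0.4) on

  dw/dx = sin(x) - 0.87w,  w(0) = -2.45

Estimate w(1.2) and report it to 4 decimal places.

-0.4177

Midpoint: k1 = f(x_n, w_n); k2 = f(x_n + h/2, w_n + (h/2)·k1); w_{n+1} = w_n + h·k2.
x=0.000000, w=-2.450000:
  k1 = f(0.000000, -2.450000) = 2.131500
  k2 = f(0.200000, -2.023700) = 1.959288
  w ← -2.450000 + 0.4·1.959288 = -1.666285
x=0.400000, w=-1.666285:
  k1 = f(0.400000, -1.666285) = 1.839086
  k2 = f(0.600000, -1.298467) = 1.694309
  w ← -1.666285 + 0.4·1.694309 = -0.988561
x=0.800000, w=-0.988561:
  k1 = f(0.800000, -0.988561) = 1.577404
  k2 = f(1.000000, -0.673080) = 1.427051
  w ← -0.988561 + 0.4·1.427051 = -0.417741
w(1.2) ≈ -0.4177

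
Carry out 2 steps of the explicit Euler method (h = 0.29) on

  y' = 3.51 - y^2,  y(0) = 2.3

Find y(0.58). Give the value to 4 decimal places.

1.8789

Euler: y_{n+1} = y_n + h·f(s_n, y_n).
s=0.000000, y=2.300000: f=-1.780000 → y ← 2.300000 + 0.29·(-1.780000) = 1.783800
s=0.290000, y=1.783800: f=0.328058 → y ← 1.783800 + 0.29·0.328058 = 1.878937
y(0.58) ≈ 1.8789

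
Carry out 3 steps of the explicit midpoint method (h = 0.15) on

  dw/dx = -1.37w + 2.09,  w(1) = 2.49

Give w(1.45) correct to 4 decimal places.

2.0488

Midpoint: k1 = f(x_n, w_n); k2 = f(x_n + h/2, w_n + (h/2)·k1); w_{n+1} = w_n + h·k2.
x=1.000000, w=2.490000:
  k1 = f(1.000000, 2.490000) = -1.321300
  k2 = f(1.075000, 2.390903) = -1.185536
  w ← 2.490000 + 0.15·(-1.185536) = 2.312170
x=1.150000, w=2.312170:
  k1 = f(1.150000, 2.312170) = -1.077672
  k2 = f(1.225000, 2.231344) = -0.966941
  w ← 2.312170 + 0.15·(-0.966941) = 2.167128
x=1.300000, w=2.167128:
  k1 = f(1.300000, 2.167128) = -0.878966
  k2 = f(1.375000, 2.101206) = -0.788652
  w ← 2.167128 + 0.15·(-0.788652) = 2.048831
w(1.45) ≈ 2.0488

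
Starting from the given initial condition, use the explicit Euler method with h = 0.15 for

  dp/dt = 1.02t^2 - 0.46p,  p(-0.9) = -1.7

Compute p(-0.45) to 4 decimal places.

-1.1292

Euler: p_{n+1} = p_n + h·f(t_n, p_n).
t=-0.900000, p=-1.700000: f=1.608200 → p ← -1.700000 + 0.15·1.608200 = -1.458770
t=-0.750000, p=-1.458770: f=1.244784 → p ← -1.458770 + 0.15·1.244784 = -1.272052
t=-0.600000, p=-1.272052: f=0.952344 → p ← -1.272052 + 0.15·0.952344 = -1.129201
p(-0.45) ≈ -1.1292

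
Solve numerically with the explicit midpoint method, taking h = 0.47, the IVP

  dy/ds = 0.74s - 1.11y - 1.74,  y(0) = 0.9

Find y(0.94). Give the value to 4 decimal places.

Midpoint: k1 = f(s_n, y_n); k2 = f(s_n + h/2, y_n + (h/2)·k1); y_{n+1} = y_n + h·k2.
s=0.000000, y=0.900000:
  k1 = f(0.000000, 0.900000) = -2.739000
  k2 = f(0.235000, 0.256335) = -1.850632
  y ← 0.900000 + 0.47·(-1.850632) = 0.030203
s=0.470000, y=0.030203:
  k1 = f(0.470000, 0.030203) = -1.425725
  k2 = f(0.705000, -0.304842) = -0.879925
  y ← 0.030203 + 0.47·(-0.879925) = -0.383362
y(0.94) ≈ -0.3834

-0.3834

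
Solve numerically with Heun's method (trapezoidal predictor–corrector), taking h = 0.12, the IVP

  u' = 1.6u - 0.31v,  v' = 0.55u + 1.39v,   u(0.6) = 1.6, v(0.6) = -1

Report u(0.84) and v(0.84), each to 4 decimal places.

Heun on (u,v): k1 = f(t_n, state_n); k2 = f(t_n + h, state_n + h·k1); state_{n+1} = state_n + (h/2)·(k1 + k2).
0.600000: (1.600000, -1.000000)
  k1 = (2.870000, -0.510000)
  predictor → (1.944400, -1.061200)
  k2 = (3.440012, -0.405648)
  → (1.978601, -1.054939)
0.720000: (1.978601, -1.054939)
  k1 = (3.492792, -0.378135)
  predictor → (2.397736, -1.100315)
  k2 = (4.177475, -0.210683)
  → (2.438817, -1.090268)
(u(0.84), v(0.84)) ≈ (2.4388, -1.0903)

2.4388, -1.0903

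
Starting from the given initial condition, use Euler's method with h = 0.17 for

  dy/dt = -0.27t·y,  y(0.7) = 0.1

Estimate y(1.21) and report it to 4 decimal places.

Euler: y_{n+1} = y_n + h·f(t_n, y_n).
t=0.700000, y=0.100000: f=-0.018900 → y ← 0.100000 + 0.17·(-0.018900) = 0.096787
t=0.870000, y=0.096787: f=-0.022735 → y ← 0.096787 + 0.17·(-0.022735) = 0.092922
t=1.040000, y=0.092922: f=-0.026092 → y ← 0.092922 + 0.17·(-0.026092) = 0.088486
y(1.21) ≈ 0.0885

0.0885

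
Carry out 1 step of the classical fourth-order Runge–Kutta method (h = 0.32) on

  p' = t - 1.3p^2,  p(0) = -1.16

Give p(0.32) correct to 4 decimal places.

RK4: k1 = f(t_n, p_n); k2 = f(t_n + h/2, p_n + (h/2)·k1); k3 = f(t_n + h/2, p_n + (h/2)·k2); k4 = f(t_n + h, p_n + h·k3); p_{n+1} = p_n + (h/6)·(k1 + 2k2 + 2k3 + k4).
t=0.000000, p=-1.160000:
  k1 = f(0.000000, -1.160000) = -1.749280
  k2 = f(0.160000, -1.439885) = -2.535249
  k3 = f(0.160000, -1.565640) = -3.026596
  k4 = f(0.320000, -2.128511) = -5.569726
  p ← -1.160000 + (0.32/6)·(k1 + 2k2 + 2k3 + k4) = -2.143610
p(0.32) ≈ -2.1436

-2.1436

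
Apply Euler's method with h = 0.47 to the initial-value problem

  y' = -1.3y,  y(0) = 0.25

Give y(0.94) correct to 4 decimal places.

Euler: y_{n+1} = y_n + h·f(x_n, y_n).
x=0.000000, y=0.250000: f=-0.325000 → y ← 0.250000 + 0.47·(-0.325000) = 0.097250
x=0.470000, y=0.097250: f=-0.126425 → y ← 0.097250 + 0.47·(-0.126425) = 0.037830
y(0.94) ≈ 0.0378

0.0378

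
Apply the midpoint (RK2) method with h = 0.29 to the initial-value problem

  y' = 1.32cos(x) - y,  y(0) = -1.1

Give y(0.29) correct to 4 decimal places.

Midpoint: k1 = f(x_n, y_n); k2 = f(x_n + h/2, y_n + (h/2)·k1); y_{n+1} = y_n + h·k2.
x=0.000000, y=-1.100000:
  k1 = f(0.000000, -1.100000) = 2.420000
  k2 = f(0.145000, -0.749100) = 2.055248
  y ← -1.100000 + 0.29·2.055248 = -0.503978
y(0.29) ≈ -0.5040

-0.5040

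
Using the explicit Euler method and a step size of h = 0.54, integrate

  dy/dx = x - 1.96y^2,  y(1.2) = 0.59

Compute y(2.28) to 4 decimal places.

1.0089

Euler: y_{n+1} = y_n + h·f(x_n, y_n).
x=1.200000, y=0.590000: f=0.517724 → y ← 0.590000 + 0.54·0.517724 = 0.869571
x=1.740000, y=0.869571: f=0.257939 → y ← 0.869571 + 0.54·0.257939 = 1.008858
y(2.28) ≈ 1.0089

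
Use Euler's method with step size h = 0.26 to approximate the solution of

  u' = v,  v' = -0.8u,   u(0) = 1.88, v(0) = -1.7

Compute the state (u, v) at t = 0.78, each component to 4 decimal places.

0.2729, -2.5762

Euler on (u,v): u_{n+1} = u_n + h·u', v_{n+1} = v_n + h·v'.
0.000000: (1.880000, -1.700000); f=(-1.700000, -1.504000) → (1.438000, -2.091040)
0.260000: (1.438000, -2.091040); f=(-2.091040, -1.150400) → (0.894330, -2.390144)
0.520000: (0.894330, -2.390144); f=(-2.390144, -0.715464) → (0.272892, -2.576165)
(u(0.78), v(0.78)) ≈ (0.2729, -2.5762)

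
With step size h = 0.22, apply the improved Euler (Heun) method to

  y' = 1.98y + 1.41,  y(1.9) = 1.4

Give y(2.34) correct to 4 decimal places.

4.2352

Heun: k1 = f(t_n, y_n); k2 = f(t_n + h, y_n + h·k1); y_{n+1} = y_n + (h/2)·(k1 + k2).
t=1.900000, y=1.400000:
  k1 = f(1.900000, 1.400000) = 4.182000
  k2 = f(2.120000, 2.320040) = 6.003679
  y ← 1.400000 + (0.22/2)·(4.182000 + 6.003679) = 2.520425
t=2.120000, y=2.520425:
  k1 = f(2.120000, 2.520425) = 6.400441
  k2 = f(2.340000, 3.928522) = 9.188473
  y ← 2.520425 + (0.22/2)·(6.400441 + 9.188473) = 4.235205
y(2.34) ≈ 4.2352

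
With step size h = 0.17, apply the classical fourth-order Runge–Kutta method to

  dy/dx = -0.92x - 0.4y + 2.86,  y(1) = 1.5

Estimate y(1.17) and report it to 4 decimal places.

RK4: k1 = f(x_n, y_n); k2 = f(x_n + h/2, y_n + (h/2)·k1); k3 = f(x_n + h/2, y_n + (h/2)·k2); k4 = f(x_n + h, y_n + h·k3); y_{n+1} = y_n + (h/6)·(k1 + 2k2 + 2k3 + k4).
x=1.000000, y=1.500000:
  k1 = f(1.000000, 1.500000) = 1.340000
  k2 = f(1.085000, 1.613900) = 1.216240
  k3 = f(1.085000, 1.603380) = 1.220448
  k4 = f(1.170000, 1.707476) = 1.100610
  y ← 1.500000 + (0.17/6)·(k1 + 2k2 + 2k3 + k4) = 1.707230
y(1.17) ≈ 1.7072

1.7072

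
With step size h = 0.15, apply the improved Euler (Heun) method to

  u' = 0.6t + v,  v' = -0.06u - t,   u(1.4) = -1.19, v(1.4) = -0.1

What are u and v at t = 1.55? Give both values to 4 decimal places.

-1.0872, -0.3110

Heun on (u,v): k1 = f(t_n, state_n); k2 = f(t_n + h, state_n + h·k1); state_{n+1} = state_n + (h/2)·(k1 + k2).
1.400000: (-1.190000, -0.100000)
  k1 = (0.740000, -1.328600)
  predictor → (-1.079000, -0.299290)
  k2 = (0.630710, -1.485260)
  → (-1.087197, -0.311040)
(u(1.55), v(1.55)) ≈ (-1.0872, -0.3110)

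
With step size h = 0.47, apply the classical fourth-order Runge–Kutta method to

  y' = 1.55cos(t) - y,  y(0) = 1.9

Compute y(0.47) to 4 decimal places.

1.7451

RK4: k1 = f(t_n, y_n); k2 = f(t_n + h/2, y_n + (h/2)·k1); k3 = f(t_n + h/2, y_n + (h/2)·k2); k4 = f(t_n + h, y_n + h·k3); y_{n+1} = y_n + (h/6)·(k1 + 2k2 + 2k3 + k4).
t=0.000000, y=1.900000:
  k1 = f(0.000000, 1.900000) = -0.350000
  k2 = f(0.235000, 1.817750) = -0.310353
  k3 = f(0.235000, 1.827067) = -0.319670
  k4 = f(0.470000, 1.749755) = -0.367824
  y ← 1.900000 + (0.47/6)·(k1 + 2k2 + 2k3 + k4) = 1.745067
y(0.47) ≈ 1.7451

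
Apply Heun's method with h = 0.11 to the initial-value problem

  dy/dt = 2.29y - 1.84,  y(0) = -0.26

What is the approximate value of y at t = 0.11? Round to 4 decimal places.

Heun: k1 = f(t_n, y_n); k2 = f(t_n + h, y_n + h·k1); y_{n+1} = y_n + (h/2)·(k1 + k2).
t=0.000000, y=-0.260000:
  k1 = f(0.000000, -0.260000) = -2.435400
  k2 = f(0.110000, -0.527894) = -3.048877
  y ← -0.260000 + (0.11/2)·(-2.435400 + (-3.048877)) = -0.561635
y(0.11) ≈ -0.5616

-0.5616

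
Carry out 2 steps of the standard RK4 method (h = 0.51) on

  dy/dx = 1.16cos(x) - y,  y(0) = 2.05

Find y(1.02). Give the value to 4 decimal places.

1.3279

RK4: k1 = f(x_n, y_n); k2 = f(x_n + h/2, y_n + (h/2)·k1); k3 = f(x_n + h/2, y_n + (h/2)·k2); k4 = f(x_n + h, y_n + h·k3); y_{n+1} = y_n + (h/6)·(k1 + 2k2 + 2k3 + k4).
x=0.000000, y=2.050000:
  k1 = f(0.000000, 2.050000) = -0.890000
  k2 = f(0.255000, 1.823050) = -0.700561
  k3 = f(0.255000, 1.871357) = -0.748868
  k4 = f(0.510000, 1.668078) = -0.655694
  y ← 2.050000 + (0.51/6)·(k1 + 2k2 + 2k3 + k4) = 1.672213
x=0.510000, y=1.672213:
  k1 = f(0.510000, 1.672213) = -0.659830
  k2 = f(0.765000, 1.503957) = -0.667153
  k3 = f(0.765000, 1.502089) = -0.665286
  k4 = f(1.020000, 1.332918) = -0.725813
  y ← 1.672213 + (0.51/6)·(k1 + 2k2 + 2k3 + k4) = 1.327919
y(1.02) ≈ 1.3279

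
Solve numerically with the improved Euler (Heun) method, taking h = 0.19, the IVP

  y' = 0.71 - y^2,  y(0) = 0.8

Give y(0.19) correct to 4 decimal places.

Heun: k1 = f(s_n, y_n); k2 = f(s_n + h, y_n + h·k1); y_{n+1} = y_n + (h/2)·(k1 + k2).
s=0.000000, y=0.800000:
  k1 = f(0.000000, 0.800000) = 0.070000
  k2 = f(0.190000, 0.813300) = 0.048543
  y ← 0.800000 + (0.19/2)·(0.070000 + 0.048543) = 0.811262
y(0.19) ≈ 0.8113

0.8113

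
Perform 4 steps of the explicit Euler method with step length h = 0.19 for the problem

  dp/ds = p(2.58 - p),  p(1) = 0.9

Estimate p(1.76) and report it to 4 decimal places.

2.0741

Euler: p_{n+1} = p_n + h·f(s_n, p_n).
s=1.000000, p=0.900000: f=1.512000 → p ← 0.900000 + 0.19·1.512000 = 1.187280
s=1.190000, p=1.187280: f=1.653549 → p ← 1.187280 + 0.19·1.653549 = 1.501454
s=1.380000, p=1.501454: f=1.619387 → p ← 1.501454 + 0.19·1.619387 = 1.809138
s=1.570000, p=1.809138: f=1.394596 → p ← 1.809138 + 0.19·1.394596 = 2.074111
p(1.76) ≈ 2.0741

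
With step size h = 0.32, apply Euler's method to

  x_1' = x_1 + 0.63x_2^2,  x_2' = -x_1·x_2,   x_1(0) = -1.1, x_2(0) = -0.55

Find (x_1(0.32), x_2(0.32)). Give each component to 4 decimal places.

-1.3910, -0.7436

Euler on (x_1,x_2): x_1_{n+1} = x_1_n + h·x_1', x_2_{n+1} = x_2_n + h·x_2'.
0.000000: (-1.100000, -0.550000); f=(-0.909425, -0.605000) → (-1.391016, -0.743600)
(x_1(0.32), x_2(0.32)) ≈ (-1.3910, -0.7436)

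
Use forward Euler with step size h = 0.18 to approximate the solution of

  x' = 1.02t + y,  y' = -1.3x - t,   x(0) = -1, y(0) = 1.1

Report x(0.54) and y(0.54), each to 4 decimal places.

-0.1947, 1.5482

Euler on (x,y): x_{n+1} = x_n + h·x', y_{n+1} = y_n + h·y'.
0.000000: (-1.000000, 1.100000); f=(1.100000, 1.300000) → (-0.802000, 1.334000)
0.180000: (-0.802000, 1.334000); f=(1.517600, 0.862600) → (-0.528832, 1.489268)
0.360000: (-0.528832, 1.489268); f=(1.856468, 0.327482) → (-0.194668, 1.548215)
(x(0.54), y(0.54)) ≈ (-0.1947, 1.5482)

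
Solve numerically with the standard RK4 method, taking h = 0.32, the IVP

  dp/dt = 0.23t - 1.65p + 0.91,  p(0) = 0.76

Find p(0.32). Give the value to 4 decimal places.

0.6845

RK4: k1 = f(t_n, p_n); k2 = f(t_n + h/2, p_n + (h/2)·k1); k3 = f(t_n + h/2, p_n + (h/2)·k2); k4 = f(t_n + h, p_n + h·k3); p_{n+1} = p_n + (h/6)·(k1 + 2k2 + 2k3 + k4).
t=0.000000, p=0.760000:
  k1 = f(0.000000, 0.760000) = -0.344000
  k2 = f(0.160000, 0.704960) = -0.216384
  k3 = f(0.160000, 0.725379) = -0.250075
  k4 = f(0.320000, 0.679976) = -0.138361
  p ← 0.760000 + (0.32/6)·(k1 + 2k2 + 2k3 + k4) = 0.684519
p(0.32) ≈ 0.6845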